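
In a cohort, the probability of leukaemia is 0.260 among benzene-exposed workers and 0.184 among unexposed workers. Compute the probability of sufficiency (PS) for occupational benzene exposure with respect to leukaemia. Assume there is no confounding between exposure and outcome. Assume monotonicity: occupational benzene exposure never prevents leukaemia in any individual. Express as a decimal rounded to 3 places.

PS ≈ 0.093

Let p₁ = 0.26, p₀ = 0.184.
Under exogeneity and monotonicity, PS = (p₁ − p₀) / (1 − p₀).
PS = (0.26 − 0.184) / (1 − 0.184) = 0.076 / 0.816 ≈ 0.0931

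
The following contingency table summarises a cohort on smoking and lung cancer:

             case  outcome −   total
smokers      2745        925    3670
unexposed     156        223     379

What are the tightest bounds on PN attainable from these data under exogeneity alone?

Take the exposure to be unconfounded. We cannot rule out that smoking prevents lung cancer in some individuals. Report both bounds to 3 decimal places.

p₁ = P(outcome | exposed) = 2745/3670 = 0.74796
p₀ = P(outcome | unexposed) = 156/379 = 0.41161
Under exogeneity alone the bounds on PN are max{0,(p₁−p₀)/p₁} ≤ PN ≤ min{1,(1−p₀)/p₁}.
  lower = (p₁ − p₀)/p₁ = 0.33635 / 0.74796 ≈ 0.4497
  upper = min{1, (1 − p₀)/p₁} = 0.58839 / 0.74796 ≈ 0.7867

0.450 ≤ PN ≤ 0.787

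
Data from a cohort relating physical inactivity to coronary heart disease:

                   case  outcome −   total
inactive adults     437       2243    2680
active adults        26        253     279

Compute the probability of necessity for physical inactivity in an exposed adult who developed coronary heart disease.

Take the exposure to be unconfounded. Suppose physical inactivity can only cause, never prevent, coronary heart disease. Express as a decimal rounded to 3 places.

PN ≈ 0.428

p₁ = P(outcome | exposed) = 437/2680 = 0.16306
p₀ = P(outcome | unexposed) = 26/279 = 0.09319
Under exogeneity and monotonicity, PN = (p₁ − p₀) / p₁.
PN = (0.16306 − 0.09319) / 0.16306 = 0.06987 / 0.16306 ≈ 0.4285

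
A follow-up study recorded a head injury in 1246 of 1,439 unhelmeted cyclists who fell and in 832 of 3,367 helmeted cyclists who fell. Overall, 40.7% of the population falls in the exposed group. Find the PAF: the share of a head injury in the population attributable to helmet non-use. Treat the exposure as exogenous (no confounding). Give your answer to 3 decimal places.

p₁ = P(outcome | exposed) = 1246/1439 = 0.86588
p₀ = P(outcome | unexposed) = 832/3367 = 0.2471
Overall risk P(Y=1) = π·p₁ + (1−π)·p₀ = 0.407×0.86588 + 0.593×0.2471 = 0.49895.
Under exogeneity, PAF = [P(Y=1) − p₀] / P(Y=1).
PAF = (0.49895 − 0.2471) / 0.49895 ≈ 0.5047

PAF ≈ 0.505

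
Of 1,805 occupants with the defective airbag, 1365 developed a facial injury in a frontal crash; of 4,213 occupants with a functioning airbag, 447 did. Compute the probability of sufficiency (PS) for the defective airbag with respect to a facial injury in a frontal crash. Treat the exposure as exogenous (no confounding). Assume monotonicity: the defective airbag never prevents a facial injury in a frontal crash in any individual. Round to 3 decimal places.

PS ≈ 0.727

p₁ = P(outcome | exposed) = 1365/1805 = 0.75623
p₀ = P(outcome | unexposed) = 447/4213 = 0.1061
Under exogeneity and monotonicity, PS = (p₁ − p₀) / (1 − p₀).
PS = (0.75623 − 0.1061) / (1 − 0.1061) = 0.65013 / 0.8939 ≈ 0.7273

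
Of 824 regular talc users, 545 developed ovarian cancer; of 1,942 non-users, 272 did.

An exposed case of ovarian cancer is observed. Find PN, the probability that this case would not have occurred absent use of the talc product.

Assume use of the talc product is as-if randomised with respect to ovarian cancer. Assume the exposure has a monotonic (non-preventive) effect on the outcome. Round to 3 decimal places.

PN ≈ 0.788

p₁ = P(outcome | exposed) = 545/824 = 0.66141
p₀ = P(outcome | unexposed) = 272/1942 = 0.14006
Under exogeneity and monotonicity, PN = (p₁ − p₀) / p₁.
PN = (0.66141 − 0.14006) / 0.66141 = 0.52135 / 0.66141 ≈ 0.7882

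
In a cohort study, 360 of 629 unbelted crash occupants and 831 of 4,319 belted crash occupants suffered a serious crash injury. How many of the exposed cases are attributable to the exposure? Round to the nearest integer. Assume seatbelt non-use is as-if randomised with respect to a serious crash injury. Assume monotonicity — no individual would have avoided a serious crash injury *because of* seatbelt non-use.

p₁ = P(outcome | exposed) = 360/629 = 0.57234
p₀ = P(outcome | unexposed) = 831/4319 = 0.19241
PN = (p₁ − p₀)/p₁ = (0.57234 − 0.19241) / 0.57234 ≈ 0.66382.
Attributable cases ≈ PN × (exposed cases) = 0.66382 × 360 ≈ 238.98.

about 239 cases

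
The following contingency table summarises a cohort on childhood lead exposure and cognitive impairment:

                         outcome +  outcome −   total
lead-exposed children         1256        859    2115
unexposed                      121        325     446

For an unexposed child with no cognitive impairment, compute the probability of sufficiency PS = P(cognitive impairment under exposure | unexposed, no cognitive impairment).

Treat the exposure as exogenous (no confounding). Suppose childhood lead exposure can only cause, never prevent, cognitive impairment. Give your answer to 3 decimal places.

PS ≈ 0.443

p₁ = P(outcome | exposed) = 1256/2115 = 0.59385
p₀ = P(outcome | unexposed) = 121/446 = 0.2713
Under exogeneity and monotonicity, PS = (p₁ − p₀) / (1 − p₀).
PS = (0.59385 − 0.2713) / (1 − 0.2713) = 0.32255 / 0.7287 ≈ 0.4426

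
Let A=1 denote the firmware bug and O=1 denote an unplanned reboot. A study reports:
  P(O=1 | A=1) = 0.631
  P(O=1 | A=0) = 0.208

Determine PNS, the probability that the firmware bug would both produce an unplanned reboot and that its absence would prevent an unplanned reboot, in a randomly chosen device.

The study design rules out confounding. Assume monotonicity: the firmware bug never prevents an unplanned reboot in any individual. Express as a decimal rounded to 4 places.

PNS ≈ 0.4230

Let p₁ = 0.631, p₀ = 0.208.
Under exogeneity and monotonicity, PNS = p₁ − p₀.
PNS = 0.631 − 0.208 = 0.423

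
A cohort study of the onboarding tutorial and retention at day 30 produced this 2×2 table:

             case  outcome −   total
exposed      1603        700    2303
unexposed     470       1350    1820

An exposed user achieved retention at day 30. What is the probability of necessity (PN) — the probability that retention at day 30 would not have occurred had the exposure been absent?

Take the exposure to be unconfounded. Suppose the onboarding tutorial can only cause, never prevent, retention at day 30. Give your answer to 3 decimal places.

p₁ = P(outcome | exposed) = 1603/2303 = 0.69605
p₀ = P(outcome | unexposed) = 470/1820 = 0.25824
Under exogeneity and monotonicity, PN = (p₁ − p₀)/p₁.
PN = (0.69605 − 0.25824) / 0.69605 ≈ 0.6290

PN ≈ 0.629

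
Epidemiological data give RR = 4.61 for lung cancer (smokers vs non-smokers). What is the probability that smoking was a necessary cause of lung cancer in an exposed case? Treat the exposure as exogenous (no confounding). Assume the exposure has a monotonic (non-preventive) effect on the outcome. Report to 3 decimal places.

PN ≈ 0.783

Under exogeneity and monotonicity, PN = (RR − 1) / RR = 1 − 1/RR.
PN = (4.61 − 1) / 4.61 = 3.61 / 4.61 ≈ 0.7831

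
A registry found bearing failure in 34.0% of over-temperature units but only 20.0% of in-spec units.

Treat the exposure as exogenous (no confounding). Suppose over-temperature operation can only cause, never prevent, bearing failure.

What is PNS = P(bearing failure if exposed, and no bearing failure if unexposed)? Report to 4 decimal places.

PNS ≈ 0.1400

p₁ = 0.34, p₀ = 0.2.
Under exogeneity and monotonicity, PNS = p₁ − p₀.
PNS = 0.34 − 0.2 = 0.14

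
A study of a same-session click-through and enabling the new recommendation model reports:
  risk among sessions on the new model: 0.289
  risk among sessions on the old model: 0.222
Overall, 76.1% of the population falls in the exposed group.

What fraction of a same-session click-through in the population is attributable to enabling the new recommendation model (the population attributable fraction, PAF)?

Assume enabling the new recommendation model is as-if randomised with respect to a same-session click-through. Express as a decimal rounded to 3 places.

PAF ≈ 0.187

Let p₁ = 0.289, p₀ = 0.222.
Overall risk P(Y=1) = π·p₁ + (1−π)·p₀ = 0.761×0.289 + 0.239×0.222 = 0.27299.
Under exogeneity, PAF = [P(Y=1) − p₀] / P(Y=1).
PAF = (0.27299 − 0.222) / 0.27299 ≈ 0.1868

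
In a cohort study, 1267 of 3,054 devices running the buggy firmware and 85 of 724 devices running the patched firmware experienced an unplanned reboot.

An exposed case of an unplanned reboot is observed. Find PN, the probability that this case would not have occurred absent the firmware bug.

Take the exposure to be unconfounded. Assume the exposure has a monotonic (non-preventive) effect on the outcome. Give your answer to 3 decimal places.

PN ≈ 0.717

p₁ = P(outcome | exposed) = 1267/3054 = 0.41487
p₀ = P(outcome | unexposed) = 85/724 = 0.1174
Under exogeneity and monotonicity, PN = (p₁ − p₀) / p₁.
PN = (0.41487 − 0.1174) / 0.41487 = 0.29746 / 0.41487 ≈ 0.7170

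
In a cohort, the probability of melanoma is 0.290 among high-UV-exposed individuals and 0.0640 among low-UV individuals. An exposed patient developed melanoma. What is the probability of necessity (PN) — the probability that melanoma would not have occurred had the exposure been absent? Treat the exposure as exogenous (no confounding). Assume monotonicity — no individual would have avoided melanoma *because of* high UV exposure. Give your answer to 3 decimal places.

PN ≈ 0.779

Let p₁ = 0.29, p₀ = 0.064.
Under exogeneity and monotonicity, PN = (p₁ − p₀) / p₁.
PN = (0.29 − 0.064) / 0.29 = 0.226 / 0.29 ≈ 0.7793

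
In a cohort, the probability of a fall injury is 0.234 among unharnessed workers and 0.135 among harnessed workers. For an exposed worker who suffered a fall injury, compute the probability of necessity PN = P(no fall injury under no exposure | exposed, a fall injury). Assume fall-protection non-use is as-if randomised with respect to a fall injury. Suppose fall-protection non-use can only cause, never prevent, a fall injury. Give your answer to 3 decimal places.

PN ≈ 0.423

Let p₁ = 0.234, p₀ = 0.135.
Under exogeneity and monotonicity, PN = (p₁ − p₀) / p₁.
PN = (0.234 − 0.135) / 0.234 = 0.099 / 0.234 ≈ 0.4231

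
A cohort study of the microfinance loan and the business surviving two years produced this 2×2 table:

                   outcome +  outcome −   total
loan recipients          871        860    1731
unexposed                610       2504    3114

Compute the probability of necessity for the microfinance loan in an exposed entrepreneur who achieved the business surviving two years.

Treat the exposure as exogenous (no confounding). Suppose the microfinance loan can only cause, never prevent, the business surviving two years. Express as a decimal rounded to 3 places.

p₁ = P(outcome | exposed) = 871/1731 = 0.50318
p₀ = P(outcome | unexposed) = 610/3114 = 0.19589
Under exogeneity and monotonicity, PN = (p₁ − p₀) / p₁.
PN = (0.50318 − 0.19589) / 0.50318 = 0.30729 / 0.50318 ≈ 0.6107

PN ≈ 0.611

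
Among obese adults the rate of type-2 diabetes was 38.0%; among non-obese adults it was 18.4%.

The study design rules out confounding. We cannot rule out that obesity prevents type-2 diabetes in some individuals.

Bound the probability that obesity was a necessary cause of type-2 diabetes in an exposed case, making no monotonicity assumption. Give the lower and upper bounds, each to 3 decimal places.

p₁ = 0.38, p₀ = 0.184.
Under exogeneity alone the bounds on PN are max{0,(p₁−p₀)/p₁} ≤ PN ≤ min{1,(1−p₀)/p₁}.
  lower = (p₁ − p₀)/p₁ = 0.196 / 0.38 ≈ 0.5158
  upper = min{1, (1 − p₀)/p₁} = 0.816 / 0.38 ≈ 2.1474 → capped at 1

0.516 ≤ PN ≤ 1.000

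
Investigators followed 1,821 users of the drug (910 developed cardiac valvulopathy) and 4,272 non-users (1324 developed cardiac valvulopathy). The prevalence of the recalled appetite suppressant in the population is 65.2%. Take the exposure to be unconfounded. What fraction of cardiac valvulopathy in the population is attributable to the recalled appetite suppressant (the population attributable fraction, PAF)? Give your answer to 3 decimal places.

p₁ = P(outcome | exposed) = 910/1821 = 0.49973
p₀ = P(outcome | unexposed) = 1324/4272 = 0.30993
Overall risk P(Y=1) = π·p₁ + (1−π)·p₀ = 0.652×0.49973 + 0.348×0.30993 = 0.43367.
Under exogeneity, PAF = [P(Y=1) − p₀] / P(Y=1).
PAF = (0.43367 − 0.30993) / 0.43367 ≈ 0.2854

PAF ≈ 0.285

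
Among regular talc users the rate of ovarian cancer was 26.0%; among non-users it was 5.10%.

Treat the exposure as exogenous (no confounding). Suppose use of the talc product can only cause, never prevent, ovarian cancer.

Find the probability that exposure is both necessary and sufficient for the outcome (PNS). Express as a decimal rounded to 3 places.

p₁ = 0.26, p₀ = 0.051.
Under exogeneity and monotonicity, PNS = p₁ − p₀.
PNS = 0.26 − 0.051 = 0.209

PNS ≈ 0.209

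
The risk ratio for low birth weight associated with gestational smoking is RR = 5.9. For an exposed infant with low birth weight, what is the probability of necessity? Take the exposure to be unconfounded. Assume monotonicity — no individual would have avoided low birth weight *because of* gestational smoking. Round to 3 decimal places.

PN ≈ 0.831

Under exogeneity and monotonicity, PN = (RR − 1) / RR = 1 − 1/RR.
PN = (5.9 − 1) / 5.9 = 4.9 / 5.9 ≈ 0.8305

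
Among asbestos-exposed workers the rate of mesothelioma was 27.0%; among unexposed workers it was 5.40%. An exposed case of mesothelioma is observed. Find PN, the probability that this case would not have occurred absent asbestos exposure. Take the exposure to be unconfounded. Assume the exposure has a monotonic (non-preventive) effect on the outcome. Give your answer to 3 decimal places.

p₁ = 0.27, p₀ = 0.054.
Under exogeneity and monotonicity, PN = (p₁ − p₀) / p₁.
PN = (0.27 − 0.054) / 0.27 = 0.216 / 0.27 ≈ 0.8000

PN ≈ 0.800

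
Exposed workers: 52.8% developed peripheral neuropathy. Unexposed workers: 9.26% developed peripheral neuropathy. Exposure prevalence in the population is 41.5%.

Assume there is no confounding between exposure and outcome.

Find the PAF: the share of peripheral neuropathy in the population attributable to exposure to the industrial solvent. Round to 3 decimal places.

PAF ≈ 0.661

p₁ = 0.528, p₀ = 0.0926.
Overall risk P(Y=1) = π·p₁ + (1−π)·p₀ = 0.415×0.528 + 0.585×0.0926 = 0.27329.
Under exogeneity, PAF = [P(Y=1) − p₀] / P(Y=1).
PAF = (0.27329 − 0.0926) / 0.27329 ≈ 0.6612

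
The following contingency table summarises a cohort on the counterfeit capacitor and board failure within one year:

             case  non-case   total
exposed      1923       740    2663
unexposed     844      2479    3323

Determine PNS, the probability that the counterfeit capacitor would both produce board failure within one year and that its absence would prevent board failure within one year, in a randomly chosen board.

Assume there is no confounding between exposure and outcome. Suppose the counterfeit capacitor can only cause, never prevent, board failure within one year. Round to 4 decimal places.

PNS ≈ 0.4681

p₁ = P(outcome | exposed) = 1923/2663 = 0.72212
p₀ = P(outcome | unexposed) = 844/3323 = 0.25399
Under exogeneity and monotonicity, PNS = p₁ − p₀.
PNS = 0.72212 − 0.25399 = 0.46813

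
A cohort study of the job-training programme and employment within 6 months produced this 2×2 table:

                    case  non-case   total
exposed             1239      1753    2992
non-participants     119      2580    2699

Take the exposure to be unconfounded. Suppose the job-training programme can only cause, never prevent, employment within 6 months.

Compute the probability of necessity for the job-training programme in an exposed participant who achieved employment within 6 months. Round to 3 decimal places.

PN ≈ 0.894

p₁ = P(outcome | exposed) = 1239/2992 = 0.4141
p₀ = P(outcome | unexposed) = 119/2699 = 0.04409
Under exogeneity and monotonicity, PN = (p₁ − p₀)/p₁.
PN = (0.4141 − 0.04409) / 0.4141 ≈ 0.8935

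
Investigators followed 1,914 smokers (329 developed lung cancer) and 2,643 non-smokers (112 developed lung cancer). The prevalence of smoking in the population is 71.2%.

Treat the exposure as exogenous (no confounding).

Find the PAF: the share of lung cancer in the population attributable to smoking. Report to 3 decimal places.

p₁ = P(outcome | exposed) = 329/1914 = 0.17189
p₀ = P(outcome | unexposed) = 112/2643 = 0.042376
Overall risk P(Y=1) = π·p₁ + (1−π)·p₀ = 0.712×0.17189 + 0.288×0.042376 = 0.13459.
Under exogeneity, PAF = [P(Y=1) − p₀] / P(Y=1).
PAF = (0.13459 − 0.042376) / 0.13459 ≈ 0.6851

PAF ≈ 0.685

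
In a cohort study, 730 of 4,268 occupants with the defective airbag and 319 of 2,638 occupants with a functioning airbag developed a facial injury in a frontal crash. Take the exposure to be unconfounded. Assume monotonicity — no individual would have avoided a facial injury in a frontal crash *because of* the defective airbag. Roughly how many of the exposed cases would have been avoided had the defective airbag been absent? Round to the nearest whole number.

p₁ = P(outcome | exposed) = 730/4268 = 0.17104
p₀ = P(outcome | unexposed) = 319/2638 = 0.12092
PN = (p₁ − p₀)/p₁ = (0.17104 − 0.12092) / 0.17104 ≈ 0.29300.
Attributable cases ≈ PN × (exposed cases) = 0.29300 × 730 ≈ 213.89.

about 214 cases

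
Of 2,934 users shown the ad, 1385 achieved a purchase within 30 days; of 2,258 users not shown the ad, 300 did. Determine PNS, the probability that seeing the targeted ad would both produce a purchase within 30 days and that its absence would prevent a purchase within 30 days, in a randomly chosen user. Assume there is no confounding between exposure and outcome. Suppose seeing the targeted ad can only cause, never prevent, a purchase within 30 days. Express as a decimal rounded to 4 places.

PNS ≈ 0.3392

p₁ = P(outcome | exposed) = 1385/2934 = 0.47205
p₀ = P(outcome | unexposed) = 300/2258 = 0.13286
Under exogeneity and monotonicity, PNS = p₁ − p₀.
PNS = 0.47205 − 0.13286 = 0.33919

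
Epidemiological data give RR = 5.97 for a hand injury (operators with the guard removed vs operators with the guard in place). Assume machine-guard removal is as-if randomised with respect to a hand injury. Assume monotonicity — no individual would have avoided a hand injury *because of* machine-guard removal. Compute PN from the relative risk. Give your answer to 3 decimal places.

PN ≈ 0.832

Under exogeneity and monotonicity, PN = (RR − 1) / RR = 1 − 1/RR.
PN = (5.97 − 1) / 5.97 = 4.97 / 5.97 ≈ 0.8325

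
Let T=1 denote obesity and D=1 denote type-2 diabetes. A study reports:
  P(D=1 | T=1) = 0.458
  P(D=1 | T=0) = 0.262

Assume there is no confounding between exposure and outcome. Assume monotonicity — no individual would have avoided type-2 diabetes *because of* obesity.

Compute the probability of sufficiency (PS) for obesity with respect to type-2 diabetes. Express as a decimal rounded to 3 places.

PS ≈ 0.266

Let p₁ = 0.458, p₀ = 0.262.
Under exogeneity and monotonicity, PS = (p₁ − p₀) / (1 − p₀).
PS = (0.458 − 0.262) / (1 − 0.262) = 0.196 / 0.738 ≈ 0.2656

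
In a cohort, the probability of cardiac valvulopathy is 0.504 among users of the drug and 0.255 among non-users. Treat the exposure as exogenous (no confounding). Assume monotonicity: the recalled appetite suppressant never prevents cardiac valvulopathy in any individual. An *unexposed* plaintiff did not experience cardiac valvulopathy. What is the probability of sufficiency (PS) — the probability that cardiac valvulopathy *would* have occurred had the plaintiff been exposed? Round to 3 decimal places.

PS ≈ 0.334

Let p₁ = 0.504, p₀ = 0.255.
Under exogeneity and monotonicity, PS = (p₁ − p₀) / (1 − p₀).
PS = (0.504 − 0.255) / (1 − 0.255) = 0.249 / 0.745 ≈ 0.3342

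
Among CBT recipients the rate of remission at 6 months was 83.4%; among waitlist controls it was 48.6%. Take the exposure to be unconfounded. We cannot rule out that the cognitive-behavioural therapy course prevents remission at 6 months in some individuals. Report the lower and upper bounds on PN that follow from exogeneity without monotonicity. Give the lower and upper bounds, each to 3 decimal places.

p₁ = 0.834, p₀ = 0.486.
Under exogeneity alone the bounds on PN are max{0,(p₁−p₀)/p₁} ≤ PN ≤ min{1,(1−p₀)/p₁}.
  lower = (p₁ − p₀)/p₁ = 0.348 / 0.834 ≈ 0.4173
  upper = min{1, (1 − p₀)/p₁} = 0.514 / 0.834 ≈ 0.6163

0.417 ≤ PN ≤ 0.616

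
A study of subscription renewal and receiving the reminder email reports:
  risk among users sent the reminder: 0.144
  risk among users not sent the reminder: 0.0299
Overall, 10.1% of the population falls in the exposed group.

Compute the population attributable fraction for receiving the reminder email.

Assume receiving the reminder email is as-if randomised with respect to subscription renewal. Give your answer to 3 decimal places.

PAF ≈ 0.278

Let p₁ = 0.144, p₀ = 0.0299.
Overall risk P(Y=1) = π·p₁ + (1−π)·p₀ = 0.101×0.144 + 0.899×0.0299 = 0.041424.
Under exogeneity, PAF = [P(Y=1) − p₀] / P(Y=1).
PAF = (0.041424 − 0.0299) / 0.041424 ≈ 0.2782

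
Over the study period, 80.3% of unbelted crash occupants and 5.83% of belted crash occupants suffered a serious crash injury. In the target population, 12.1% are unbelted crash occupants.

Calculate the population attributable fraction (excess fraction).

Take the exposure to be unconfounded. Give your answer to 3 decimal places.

p₁ = 0.803, p₀ = 0.0583.
Overall risk P(Y=1) = π·p₁ + (1−π)·p₀ = 0.121×0.803 + 0.879×0.0583 = 0.14841.
Under exogeneity, PAF = [P(Y=1) − p₀] / P(Y=1).
PAF = (0.14841 − 0.0583) / 0.14841 ≈ 0.6072

PAF ≈ 0.607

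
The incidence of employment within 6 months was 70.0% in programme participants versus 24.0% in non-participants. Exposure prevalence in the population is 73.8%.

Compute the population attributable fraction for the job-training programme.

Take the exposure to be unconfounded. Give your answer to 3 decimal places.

PAF ≈ 0.586

p₁ = 0.7, p₀ = 0.24.
Overall risk P(Y=1) = π·p₁ + (1−π)·p₀ = 0.738×0.7 + 0.262×0.24 = 0.57948.
Under exogeneity, PAF = [P(Y=1) − p₀] / P(Y=1).
PAF = (0.57948 − 0.24) / 0.57948 ≈ 0.5858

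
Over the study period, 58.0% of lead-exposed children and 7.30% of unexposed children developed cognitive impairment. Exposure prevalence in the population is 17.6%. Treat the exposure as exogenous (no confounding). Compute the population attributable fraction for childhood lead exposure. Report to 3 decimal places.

PAF ≈ 0.550

p₁ = 0.58, p₀ = 0.073.
Overall risk P(Y=1) = π·p₁ + (1−π)·p₀ = 0.176×0.58 + 0.824×0.073 = 0.16223.
Under exogeneity, PAF = [P(Y=1) − p₀] / P(Y=1).
PAF = (0.16223 − 0.073) / 0.16223 ≈ 0.5500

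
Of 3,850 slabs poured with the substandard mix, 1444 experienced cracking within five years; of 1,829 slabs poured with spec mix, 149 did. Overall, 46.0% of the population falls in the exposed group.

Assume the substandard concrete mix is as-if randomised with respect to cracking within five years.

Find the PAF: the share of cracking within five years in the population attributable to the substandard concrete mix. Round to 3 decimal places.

p₁ = P(outcome | exposed) = 1444/3850 = 0.37506
p₀ = P(outcome | unexposed) = 149/1829 = 0.081465
Overall risk P(Y=1) = π·p₁ + (1−π)·p₀ = 0.46×0.37506 + 0.54×0.081465 = 0.21652.
Under exogeneity, PAF = [P(Y=1) − p₀] / P(Y=1).
PAF = (0.21652 − 0.081465) / 0.21652 ≈ 0.6238

PAF ≈ 0.624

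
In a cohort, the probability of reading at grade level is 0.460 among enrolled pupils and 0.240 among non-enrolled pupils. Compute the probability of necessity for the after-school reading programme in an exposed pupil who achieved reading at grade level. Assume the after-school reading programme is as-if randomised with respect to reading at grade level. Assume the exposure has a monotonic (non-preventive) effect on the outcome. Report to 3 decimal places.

PN ≈ 0.478

Let p₁ = 0.46, p₀ = 0.24.
Under exogeneity and monotonicity, PN = (p₁ − p₀) / p₁.
PN = (0.46 − 0.24) / 0.46 = 0.22 / 0.46 ≈ 0.4783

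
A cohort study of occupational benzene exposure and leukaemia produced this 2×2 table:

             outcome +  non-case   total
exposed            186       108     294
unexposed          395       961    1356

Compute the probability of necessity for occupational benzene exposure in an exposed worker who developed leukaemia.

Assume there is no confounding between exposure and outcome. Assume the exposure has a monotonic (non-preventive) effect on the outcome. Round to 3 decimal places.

p₁ = P(outcome | exposed) = 186/294 = 0.63265
p₀ = P(outcome | unexposed) = 395/1356 = 0.2913
Under exogeneity and monotonicity, PN = (p₁ − p₀) / p₁.
PN = (0.63265 − 0.2913) / 0.63265 = 0.34136 / 0.63265 ≈ 0.5396

PN ≈ 0.540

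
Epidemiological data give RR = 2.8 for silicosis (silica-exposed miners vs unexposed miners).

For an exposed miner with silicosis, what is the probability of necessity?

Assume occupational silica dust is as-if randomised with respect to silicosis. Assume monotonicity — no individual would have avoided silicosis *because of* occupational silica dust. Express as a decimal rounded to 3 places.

Under exogeneity and monotonicity, PN = (RR − 1) / RR = 1 − 1/RR.
PN = (2.8 − 1) / 2.8 = 1.8 / 2.8 ≈ 0.6429

PN ≈ 0.643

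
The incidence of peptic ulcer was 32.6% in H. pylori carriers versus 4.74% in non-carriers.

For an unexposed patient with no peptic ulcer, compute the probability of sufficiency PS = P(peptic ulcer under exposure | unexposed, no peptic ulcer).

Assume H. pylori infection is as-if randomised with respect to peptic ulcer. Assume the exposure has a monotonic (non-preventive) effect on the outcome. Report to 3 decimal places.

p₁ = 0.326, p₀ = 0.0474.
Under exogeneity and monotonicity, PS = (p₁ − p₀) / (1 − p₀).
PS = (0.326 − 0.0474) / (1 − 0.0474) = 0.2786 / 0.9526 ≈ 0.2925

PS ≈ 0.292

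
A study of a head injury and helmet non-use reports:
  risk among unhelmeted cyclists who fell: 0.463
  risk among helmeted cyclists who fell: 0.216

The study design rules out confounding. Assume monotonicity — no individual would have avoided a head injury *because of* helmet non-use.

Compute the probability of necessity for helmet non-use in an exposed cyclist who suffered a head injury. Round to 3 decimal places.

Let p₁ = 0.463, p₀ = 0.216.
Under exogeneity and monotonicity, PN = (p₁ − p₀) / p₁.
PN = (0.463 − 0.216) / 0.463 = 0.247 / 0.463 ≈ 0.5335

PN ≈ 0.533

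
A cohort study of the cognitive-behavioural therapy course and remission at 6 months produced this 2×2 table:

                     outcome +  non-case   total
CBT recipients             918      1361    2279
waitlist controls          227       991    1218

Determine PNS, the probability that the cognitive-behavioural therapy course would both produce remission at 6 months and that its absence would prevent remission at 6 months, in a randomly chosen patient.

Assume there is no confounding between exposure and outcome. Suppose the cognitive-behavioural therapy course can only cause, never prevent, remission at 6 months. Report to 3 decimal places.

PNS ≈ 0.216

p₁ = P(outcome | exposed) = 918/2279 = 0.40281
p₀ = P(outcome | unexposed) = 227/1218 = 0.18637
Under exogeneity and monotonicity, PNS = p₁ − p₀.
PNS = 0.40281 − 0.18637 = 0.21644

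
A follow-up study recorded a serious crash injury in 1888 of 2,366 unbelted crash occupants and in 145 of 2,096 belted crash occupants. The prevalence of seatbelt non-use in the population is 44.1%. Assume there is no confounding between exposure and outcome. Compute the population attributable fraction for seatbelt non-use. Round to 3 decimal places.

p₁ = P(outcome | exposed) = 1888/2366 = 0.79797
p₀ = P(outcome | unexposed) = 145/2096 = 0.069179
Overall risk P(Y=1) = π·p₁ + (1−π)·p₀ = 0.441×0.79797 + 0.559×0.069179 = 0.39058.
Under exogeneity, PAF = [P(Y=1) − p₀] / P(Y=1).
PAF = (0.39058 − 0.069179) / 0.39058 ≈ 0.8229

PAF ≈ 0.823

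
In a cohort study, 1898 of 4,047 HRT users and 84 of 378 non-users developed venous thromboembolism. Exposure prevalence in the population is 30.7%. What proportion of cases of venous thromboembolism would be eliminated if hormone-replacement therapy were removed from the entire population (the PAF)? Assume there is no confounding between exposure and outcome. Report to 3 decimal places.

PAF ≈ 0.254

p₁ = P(outcome | exposed) = 1898/4047 = 0.46899
p₀ = P(outcome | unexposed) = 84/378 = 0.22222
Overall risk P(Y=1) = π·p₁ + (1−π)·p₀ = 0.307×0.46899 + 0.693×0.22222 = 0.29798.
Under exogeneity, PAF = [P(Y=1) − p₀] / P(Y=1).
PAF = (0.29798 − 0.22222) / 0.29798 ≈ 0.2542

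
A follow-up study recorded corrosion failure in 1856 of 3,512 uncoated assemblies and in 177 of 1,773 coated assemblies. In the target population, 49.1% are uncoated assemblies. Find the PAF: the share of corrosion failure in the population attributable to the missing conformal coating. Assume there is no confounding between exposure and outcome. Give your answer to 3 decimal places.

p₁ = P(outcome | exposed) = 1856/3512 = 0.52847
p₀ = P(outcome | unexposed) = 177/1773 = 0.099831
Overall risk P(Y=1) = π·p₁ + (1−π)·p₀ = 0.491×0.52847 + 0.509×0.099831 = 0.31029.
Under exogeneity, PAF = [P(Y=1) − p₀] / P(Y=1).
PAF = (0.31029 − 0.099831) / 0.31029 ≈ 0.6783

PAF ≈ 0.678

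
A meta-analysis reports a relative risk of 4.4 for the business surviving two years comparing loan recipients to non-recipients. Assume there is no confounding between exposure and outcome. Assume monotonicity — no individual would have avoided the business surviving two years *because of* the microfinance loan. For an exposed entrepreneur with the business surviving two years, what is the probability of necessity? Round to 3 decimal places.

PN ≈ 0.773

Under exogeneity and monotonicity, PN = (RR − 1) / RR = 1 − 1/RR.
PN = (4.4 − 1) / 4.4 = 3.4 / 4.4 ≈ 0.7727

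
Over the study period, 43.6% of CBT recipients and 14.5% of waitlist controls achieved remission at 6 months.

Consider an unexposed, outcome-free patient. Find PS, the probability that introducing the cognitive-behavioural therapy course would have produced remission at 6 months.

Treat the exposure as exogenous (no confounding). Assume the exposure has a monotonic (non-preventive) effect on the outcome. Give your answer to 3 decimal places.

PS ≈ 0.340

p₁ = 0.436, p₀ = 0.145.
Under exogeneity and monotonicity, PS = (p₁ − p₀) / (1 − p₀).
PS = (0.436 − 0.145) / (1 − 0.145) = 0.291 / 0.855 ≈ 0.3404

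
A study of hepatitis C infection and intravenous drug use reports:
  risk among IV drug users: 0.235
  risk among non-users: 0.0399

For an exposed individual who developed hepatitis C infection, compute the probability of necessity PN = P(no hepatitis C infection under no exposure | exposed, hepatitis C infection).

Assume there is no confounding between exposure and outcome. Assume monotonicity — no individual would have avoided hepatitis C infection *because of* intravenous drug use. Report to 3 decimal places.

PN ≈ 0.830

Let p₁ = 0.235, p₀ = 0.0399.
Under exogeneity and monotonicity, PN = (p₁ − p₀) / p₁.
PN = (0.235 − 0.0399) / 0.235 = 0.1951 / 0.235 ≈ 0.8302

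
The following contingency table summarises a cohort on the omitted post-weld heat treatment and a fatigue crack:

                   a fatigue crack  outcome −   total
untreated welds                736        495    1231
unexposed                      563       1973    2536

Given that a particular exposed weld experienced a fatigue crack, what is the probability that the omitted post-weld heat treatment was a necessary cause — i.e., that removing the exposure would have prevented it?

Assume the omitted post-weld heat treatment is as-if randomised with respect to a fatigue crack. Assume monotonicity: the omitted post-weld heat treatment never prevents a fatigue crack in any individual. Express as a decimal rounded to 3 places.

PN ≈ 0.629

p₁ = P(outcome | exposed) = 736/1231 = 0.59789
p₀ = P(outcome | unexposed) = 563/2536 = 0.222
Under exogeneity and monotonicity, PN = (p₁ − p₀) / p₁.
PN = (0.59789 − 0.222) / 0.59789 = 0.37588 / 0.59789 ≈ 0.6287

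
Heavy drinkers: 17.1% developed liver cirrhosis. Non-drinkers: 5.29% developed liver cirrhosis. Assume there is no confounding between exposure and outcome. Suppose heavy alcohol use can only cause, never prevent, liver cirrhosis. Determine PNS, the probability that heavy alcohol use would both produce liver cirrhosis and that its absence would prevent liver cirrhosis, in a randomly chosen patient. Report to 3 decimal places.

PNS ≈ 0.118

p₁ = 0.171, p₀ = 0.0529.
Under exogeneity and monotonicity, PNS = p₁ − p₀.
PNS = 0.171 − 0.0529 = 0.1181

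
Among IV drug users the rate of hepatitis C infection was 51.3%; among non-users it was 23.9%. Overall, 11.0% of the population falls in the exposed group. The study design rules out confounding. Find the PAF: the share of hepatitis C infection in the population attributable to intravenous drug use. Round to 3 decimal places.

PAF ≈ 0.112

p₁ = 0.513, p₀ = 0.239.
Overall risk P(Y=1) = π·p₁ + (1−π)·p₀ = 0.11×0.513 + 0.89×0.239 = 0.26914.
Under exogeneity, PAF = [P(Y=1) − p₀] / P(Y=1).
PAF = (0.26914 − 0.239) / 0.26914 ≈ 0.1120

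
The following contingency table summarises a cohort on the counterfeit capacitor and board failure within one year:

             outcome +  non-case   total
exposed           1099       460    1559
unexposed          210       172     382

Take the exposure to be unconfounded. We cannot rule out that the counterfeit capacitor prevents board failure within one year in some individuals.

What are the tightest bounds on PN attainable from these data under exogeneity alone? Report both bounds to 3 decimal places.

p₁ = P(outcome | exposed) = 1099/1559 = 0.70494
p₀ = P(outcome | unexposed) = 210/382 = 0.54974
Under exogeneity alone the bounds on PN are max{0,(p₁−p₀)/p₁} ≤ PN ≤ min{1,(1−p₀)/p₁}.
  lower = (p₁ − p₀)/p₁ = 0.1552 / 0.70494 ≈ 0.2202
  upper = min{1, (1 − p₀)/p₁} = 0.45026 / 0.70494 ≈ 0.6387

0.220 ≤ PN ≤ 0.639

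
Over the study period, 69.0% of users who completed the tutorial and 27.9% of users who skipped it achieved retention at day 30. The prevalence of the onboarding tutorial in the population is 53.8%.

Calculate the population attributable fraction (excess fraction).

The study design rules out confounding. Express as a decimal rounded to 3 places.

p₁ = 0.69, p₀ = 0.279.
Overall risk P(Y=1) = π·p₁ + (1−π)·p₀ = 0.538×0.69 + 0.462×0.279 = 0.50012.
Under exogeneity, PAF = [P(Y=1) − p₀] / P(Y=1).
PAF = (0.50012 − 0.279) / 0.50012 ≈ 0.4421

PAF ≈ 0.442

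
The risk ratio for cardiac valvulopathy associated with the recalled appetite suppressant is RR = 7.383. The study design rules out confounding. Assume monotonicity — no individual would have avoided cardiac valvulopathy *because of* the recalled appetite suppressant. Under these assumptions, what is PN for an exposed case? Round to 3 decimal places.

Under exogeneity and monotonicity, PN = (RR − 1) / RR = 1 − 1/RR.
PN = (7.383 − 1) / 7.383 = 6.383 / 7.383 ≈ 0.8646

PN ≈ 0.865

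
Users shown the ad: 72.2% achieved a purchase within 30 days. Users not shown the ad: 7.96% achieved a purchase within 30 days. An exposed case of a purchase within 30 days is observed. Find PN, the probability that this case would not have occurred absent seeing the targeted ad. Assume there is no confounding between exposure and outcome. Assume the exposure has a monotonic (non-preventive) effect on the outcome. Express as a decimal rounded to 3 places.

PN ≈ 0.890

p₁ = 0.722, p₀ = 0.0796.
Under exogeneity and monotonicity, PN = (p₁ − p₀) / p₁.
PN = (0.722 − 0.0796) / 0.722 = 0.6424 / 0.722 ≈ 0.8898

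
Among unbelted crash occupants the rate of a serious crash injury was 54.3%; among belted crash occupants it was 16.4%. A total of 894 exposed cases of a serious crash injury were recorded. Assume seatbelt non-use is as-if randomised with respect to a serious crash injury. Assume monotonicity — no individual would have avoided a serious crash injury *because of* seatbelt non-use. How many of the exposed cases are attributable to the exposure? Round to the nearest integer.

p₁ = 0.543, p₀ = 0.164.
PN = (p₁ − p₀)/p₁ = (0.543 − 0.164) / 0.543 ≈ 0.69797.
Attributable cases ≈ PN × (exposed cases) = 0.69797 × 894 ≈ 623.99.

about 624 cases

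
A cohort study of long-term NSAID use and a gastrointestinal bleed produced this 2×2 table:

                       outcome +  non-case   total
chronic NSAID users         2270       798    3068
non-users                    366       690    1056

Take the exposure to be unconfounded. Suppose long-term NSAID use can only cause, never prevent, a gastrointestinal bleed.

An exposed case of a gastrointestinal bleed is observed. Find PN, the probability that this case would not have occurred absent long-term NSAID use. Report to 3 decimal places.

PN ≈ 0.532

p₁ = P(outcome | exposed) = 2270/3068 = 0.7399
p₀ = P(outcome | unexposed) = 366/1056 = 0.34659
Under exogeneity and monotonicity, PN = (p₁ − p₀)/p₁.
PN = (0.7399 − 0.34659) / 0.7399 ≈ 0.5316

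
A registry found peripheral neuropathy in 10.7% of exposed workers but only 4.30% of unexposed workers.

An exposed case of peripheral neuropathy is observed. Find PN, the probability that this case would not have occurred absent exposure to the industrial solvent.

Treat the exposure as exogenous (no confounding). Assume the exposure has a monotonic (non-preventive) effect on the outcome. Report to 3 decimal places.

p₁ = 0.107, p₀ = 0.043.
Under exogeneity and monotonicity, PN = (p₁ − p₀) / p₁.
PN = (0.107 − 0.043) / 0.107 = 0.064 / 0.107 ≈ 0.5981

PN ≈ 0.598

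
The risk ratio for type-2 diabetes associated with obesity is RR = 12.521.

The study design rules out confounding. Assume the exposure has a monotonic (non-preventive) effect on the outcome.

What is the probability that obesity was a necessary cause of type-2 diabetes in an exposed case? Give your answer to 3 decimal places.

PN ≈ 0.920

Under exogeneity and monotonicity, PN = (RR − 1) / RR = 1 − 1/RR.
PN = (12.521 − 1) / 12.521 = 11.52 / 12.521 ≈ 0.9201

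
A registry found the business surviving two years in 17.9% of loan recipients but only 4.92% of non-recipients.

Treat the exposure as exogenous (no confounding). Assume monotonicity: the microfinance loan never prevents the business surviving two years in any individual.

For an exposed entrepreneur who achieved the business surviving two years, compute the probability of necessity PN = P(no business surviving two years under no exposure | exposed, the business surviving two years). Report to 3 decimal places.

p₁ = 0.179, p₀ = 0.0492.
Under exogeneity and monotonicity, PN = (p₁ − p₀) / p₁.
PN = (0.179 − 0.0492) / 0.179 = 0.1298 / 0.179 ≈ 0.7251

PN ≈ 0.725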